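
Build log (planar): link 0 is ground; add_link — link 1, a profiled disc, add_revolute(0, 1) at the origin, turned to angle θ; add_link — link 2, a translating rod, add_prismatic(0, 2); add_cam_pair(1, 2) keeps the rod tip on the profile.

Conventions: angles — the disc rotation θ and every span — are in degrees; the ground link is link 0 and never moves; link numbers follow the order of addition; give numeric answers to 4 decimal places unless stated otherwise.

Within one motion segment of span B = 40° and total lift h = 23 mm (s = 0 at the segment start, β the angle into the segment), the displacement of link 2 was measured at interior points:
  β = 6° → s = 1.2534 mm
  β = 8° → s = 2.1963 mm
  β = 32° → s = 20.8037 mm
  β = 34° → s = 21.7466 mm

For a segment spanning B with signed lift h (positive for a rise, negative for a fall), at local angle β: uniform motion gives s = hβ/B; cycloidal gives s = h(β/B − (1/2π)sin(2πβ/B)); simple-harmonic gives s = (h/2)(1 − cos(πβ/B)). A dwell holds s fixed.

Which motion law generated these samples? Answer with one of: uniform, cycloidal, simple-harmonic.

candidates at β/B = r: uniform s = h·r (linear in β); cycloidal s = h·(r − sin(2πr)/(2π)); simple-harmonic s = (h/2)(1 − cos(πr))
β=6°: printed 1.2534 | uniform 3.4500, cycloidal 0.4885, simple-harmonic 1.2534
β=8°: printed 2.1963 | uniform 4.6000, cycloidal 1.1186, simple-harmonic 2.1963
β=32°: printed 20.8037 | uniform 18.4000, cycloidal 21.8814, simple-harmonic 20.8037
β=34°: printed 21.7466 | uniform 19.5500, cycloidal 22.5115, simple-harmonic 21.7466
only one law matches every sample → simple-harmonic

simple-harmonic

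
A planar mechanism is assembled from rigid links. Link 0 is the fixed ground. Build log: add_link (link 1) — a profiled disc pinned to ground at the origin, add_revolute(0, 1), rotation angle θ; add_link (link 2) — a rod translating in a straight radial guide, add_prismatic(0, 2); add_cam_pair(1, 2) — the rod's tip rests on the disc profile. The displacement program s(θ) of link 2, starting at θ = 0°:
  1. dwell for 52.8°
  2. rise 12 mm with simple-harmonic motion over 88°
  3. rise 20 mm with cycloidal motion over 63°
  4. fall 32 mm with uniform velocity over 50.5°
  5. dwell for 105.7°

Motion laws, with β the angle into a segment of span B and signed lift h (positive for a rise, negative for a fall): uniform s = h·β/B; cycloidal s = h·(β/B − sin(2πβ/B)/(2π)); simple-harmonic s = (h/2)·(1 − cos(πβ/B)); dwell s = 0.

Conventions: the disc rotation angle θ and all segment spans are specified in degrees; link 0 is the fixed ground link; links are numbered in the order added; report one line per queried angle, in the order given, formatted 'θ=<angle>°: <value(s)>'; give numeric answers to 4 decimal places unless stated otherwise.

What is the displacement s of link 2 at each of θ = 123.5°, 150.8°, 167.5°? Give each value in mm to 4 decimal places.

seg 1 [0°–52.8°] dwell: s stays 0.0000
seg 2 [52.8°–140.8°] simple-harmonic, h=12: θ=123.5° here. β=70.7, B=88. 12/2·(1 − cos(π·0.8034)) = 10.8916 → s = 10.8916
seg 2 [52.8°–140.8°] simple-harmonic, h=12: full span → s += 12 → s = 12.0000
seg 3 [140.8°–203.8°] cycloidal, h=20: θ=150.8° here. β=10, B=63. 20·(0.1587 − sin(2π·0.1587)/(2π)) = 0.5007 → s = 12.5007
seg 3 [140.8°–203.8°] cycloidal, h=20: θ=167.5° here. β=26.7, B=63. 20·(0.4238 − sin(2π·0.4238)/(2π)) = 7.0099 → s = 19.0099

θ=123.5°: 10.8916
θ=150.8°: 12.5007
θ=167.5°: 19.0099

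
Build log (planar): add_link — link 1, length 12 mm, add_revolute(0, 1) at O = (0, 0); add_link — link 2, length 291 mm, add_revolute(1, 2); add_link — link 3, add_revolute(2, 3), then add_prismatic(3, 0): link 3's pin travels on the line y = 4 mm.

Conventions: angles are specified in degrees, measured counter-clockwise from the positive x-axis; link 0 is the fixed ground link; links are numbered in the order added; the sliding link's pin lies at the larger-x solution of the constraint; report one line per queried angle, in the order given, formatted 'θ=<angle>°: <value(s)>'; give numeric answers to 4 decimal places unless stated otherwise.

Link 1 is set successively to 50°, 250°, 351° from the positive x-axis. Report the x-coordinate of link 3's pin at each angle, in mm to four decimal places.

geometry: r = 12 mm, L = 291 mm, e = 4 mm
θ=50°: crank pin P = (r cos θ, r sin θ) = (7.713451, 9.192533)
θ=50°: h = r sin θ − e = 9.192533 − 4 = 5.192533
θ=50°: x = r cos θ + √(L² − h²) = 7.713451 + 290.953669 = 298.667120
θ=250°: crank pin P = (r cos θ, r sin θ) = (-4.104242, -11.276311)
θ=250°: h = r sin θ − e = -11.276311 − 4 = -15.276311
θ=250°: x = r cos θ + √(L² − h²) = -4.104242 + 290.598751 = 286.494510
θ=351°: crank pin P = (r cos θ, r sin θ) = (11.852260, -1.877214)
θ=351°: h = r sin θ − e = -1.877214 − 4 = -5.877214
θ=351°: x = r cos θ + √(L² − h²) = 11.852260 + 290.940644 = 302.792904

θ=50°: 298.6671
θ=250°: 286.4945
θ=351°: 302.7929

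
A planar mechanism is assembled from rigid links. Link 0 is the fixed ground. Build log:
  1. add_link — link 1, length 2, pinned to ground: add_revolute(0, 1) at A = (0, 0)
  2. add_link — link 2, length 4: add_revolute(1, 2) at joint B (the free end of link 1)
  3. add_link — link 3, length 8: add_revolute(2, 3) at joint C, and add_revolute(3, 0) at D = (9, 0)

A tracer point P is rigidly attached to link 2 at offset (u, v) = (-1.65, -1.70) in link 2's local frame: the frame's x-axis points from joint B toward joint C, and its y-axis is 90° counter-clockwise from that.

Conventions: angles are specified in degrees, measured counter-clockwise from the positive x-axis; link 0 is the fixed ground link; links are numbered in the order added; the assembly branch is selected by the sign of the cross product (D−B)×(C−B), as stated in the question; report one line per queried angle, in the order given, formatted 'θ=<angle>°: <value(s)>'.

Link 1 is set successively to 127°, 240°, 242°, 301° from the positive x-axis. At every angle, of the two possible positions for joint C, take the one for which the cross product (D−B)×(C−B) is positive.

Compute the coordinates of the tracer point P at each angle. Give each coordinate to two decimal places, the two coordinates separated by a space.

A=(0,0), D=(9.00,0)
θ=127°: B = A + 2.00·(cos127°, sin127°) = (-1.2036, 1.5973)
θ=127°: |BD| = 10.3279
θ=127°: circle(B,4.00) ∩ circle(D,8.00): a=2.8401, h=2.8167
θ=127°:   candidates: C₊=(2.0380,3.9408) cross=29.090; C₋=(1.1667,-1.6247) cross=-29.090
θ=127°:   branch + wants cross > 0 → take C=(2.0380,3.9408) (cross=29.090)
θ=127°: ex = (C−B)/|BC| = (0.8104,0.5859); ey = (-0.5859,0.8104)
θ=127°: P = B + -1.65·ex + -1.70·ey = (-1.5448,-0.7471)
θ=240°: B = A + 2.00·(cos240°, sin240°) = (-1.0000, -1.7321)
θ=240°: |BD| = 10.1489
θ=240°: circle(B,4.00) ∩ circle(D,8.00): a=2.7097, h=2.9424
θ=240°:   candidates: C₊=(1.1677,1.6296) cross=29.862; C₋=(2.1721,-4.1689) cross=-29.862
θ=240°:   branch + wants cross > 0 → take C=(1.1677,1.6296) (cross=29.862)
θ=240°: ex = (C−B)/|BC| = (0.5419,0.8404); ey = (-0.8404,0.5419)
θ=240°: P = B + -1.65·ex + -1.70·ey = (-0.4655,-4.0400)
θ=242°: B = A + 2.00·(cos242°, sin242°) = (-0.9389, -1.7659)
θ=242°: |BD| = 10.0946
θ=242°: circle(B,4.00) ∩ circle(D,8.00): a=2.6698, h=2.9786
θ=242°:   candidates: C₊=(1.1686,1.6338) cross=30.068; C₋=(2.2107,-4.2316) cross=-30.068
θ=242°:   branch + wants cross > 0 → take C=(1.1686,1.6338) (cross=30.068)
θ=242°: ex = (C−B)/|BC| = (0.5269,0.8499); ey = (-0.8499,0.5269)
θ=242°: P = B + -1.65·ex + -1.70·ey = (-0.3634,-4.0640)
θ=301°: B = A + 2.00·(cos301°, sin301°) = (1.0301, -1.7143)
θ=301°: |BD| = 8.1522
θ=301°: circle(B,4.00) ∩ circle(D,8.00): a=1.1321, h=3.8364
θ=301°:   candidates: C₊=(1.3301,2.2744) cross=31.276; C₋=(2.9437,-5.2269) cross=-31.276
θ=301°:   branch + wants cross > 0 → take C=(1.3301,2.2744) (cross=31.276)
θ=301°: ex = (C−B)/|BC| = (0.0750,0.9972); ey = (-0.9972,0.0750)
θ=301°: P = B + -1.65·ex + -1.70·ey = (2.6015,-3.4872)

θ=127°: -1.54 -0.75
θ=240°: -0.47 -4.04
θ=242°: -0.36 -4.06
θ=301°: 2.60 -3.49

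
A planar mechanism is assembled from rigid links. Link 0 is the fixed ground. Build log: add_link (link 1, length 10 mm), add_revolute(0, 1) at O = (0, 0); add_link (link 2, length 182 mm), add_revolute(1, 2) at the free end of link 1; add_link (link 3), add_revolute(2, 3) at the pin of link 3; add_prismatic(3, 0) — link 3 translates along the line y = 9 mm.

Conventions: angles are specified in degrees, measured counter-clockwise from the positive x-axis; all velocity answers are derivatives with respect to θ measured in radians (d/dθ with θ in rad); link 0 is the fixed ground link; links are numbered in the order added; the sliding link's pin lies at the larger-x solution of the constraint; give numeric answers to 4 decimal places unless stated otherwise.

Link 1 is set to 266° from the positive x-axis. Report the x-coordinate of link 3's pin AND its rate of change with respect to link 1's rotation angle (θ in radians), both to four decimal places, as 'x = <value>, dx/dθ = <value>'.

geometry: r = 10 mm, L = 182 mm, e = 9 mm
crank pin P = (r cos θ, r sin θ) = (-0.697565, -9.975641)
h = r sin θ − e = -9.975641 − 9 = -18.975641
x = r cos θ + √(L² − h²) = -0.697565 + 181.008080 = 180.310515
dx/dθ = −r sin θ − h·r cos θ/√(L² − h²) (θ in radians; h = -18.975641) = 9.902513

x = 180.3105, dx/dθ = 9.9025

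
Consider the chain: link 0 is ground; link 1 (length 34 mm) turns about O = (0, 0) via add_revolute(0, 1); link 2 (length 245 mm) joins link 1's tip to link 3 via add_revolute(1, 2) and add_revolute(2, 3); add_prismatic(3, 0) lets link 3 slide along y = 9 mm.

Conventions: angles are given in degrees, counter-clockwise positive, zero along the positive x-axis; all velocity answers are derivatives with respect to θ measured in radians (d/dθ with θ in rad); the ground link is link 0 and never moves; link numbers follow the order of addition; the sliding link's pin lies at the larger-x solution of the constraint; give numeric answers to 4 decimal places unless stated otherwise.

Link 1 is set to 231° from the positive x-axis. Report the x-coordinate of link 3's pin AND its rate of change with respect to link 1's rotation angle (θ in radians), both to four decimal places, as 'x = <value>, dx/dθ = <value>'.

geometry: r = 34 mm, L = 245 mm, e = 9 mm
crank pin P = (r cos θ, r sin θ) = (-21.396893, -26.422963)
h = r sin θ − e = -26.422963 − 9 = -35.422963
x = r cos θ + √(L² − h²) = -21.396893 + 242.425687 = 221.028794
dx/dθ = −r sin θ − h·r cos θ/√(L² − h²) (θ in radians; h = -35.422963) = 23.296473

x = 221.0288, dx/dθ = 23.2965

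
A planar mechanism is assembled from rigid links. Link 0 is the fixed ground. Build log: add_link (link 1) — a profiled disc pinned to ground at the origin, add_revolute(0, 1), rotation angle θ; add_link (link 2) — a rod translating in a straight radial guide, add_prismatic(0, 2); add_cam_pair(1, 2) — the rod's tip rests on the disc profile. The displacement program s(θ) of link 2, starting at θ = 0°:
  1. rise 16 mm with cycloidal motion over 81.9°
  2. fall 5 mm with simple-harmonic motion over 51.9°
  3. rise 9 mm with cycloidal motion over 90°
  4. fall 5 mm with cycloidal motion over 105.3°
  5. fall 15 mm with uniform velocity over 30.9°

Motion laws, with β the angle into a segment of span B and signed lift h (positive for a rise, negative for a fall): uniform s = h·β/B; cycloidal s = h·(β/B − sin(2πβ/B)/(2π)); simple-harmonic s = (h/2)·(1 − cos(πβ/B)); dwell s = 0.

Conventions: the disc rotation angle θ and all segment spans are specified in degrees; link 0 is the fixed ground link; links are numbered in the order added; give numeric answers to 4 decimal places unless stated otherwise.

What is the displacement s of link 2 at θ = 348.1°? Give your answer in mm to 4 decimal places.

seg 1 [0°–81.9°] cycloidal, h=16: full span → s += 16 → s = 16.0000
seg 2 [81.9°–133.8°] simple-harmonic, h=-5: full span → s += -5 → s = 11.0000
seg 3 [133.8°–223.8°] cycloidal, h=9: full span → s += 9 → s = 20.0000
seg 4 [223.8°–329.1°] cycloidal, h=-5: full span → s += -5 → s = 15.0000
seg 5 [329.1°–360°] uniform, h=-15: θ=348.1° here. β=19, B=30.9. -15·19/30.9 = -9.2233 → s = 5.7767

5.7767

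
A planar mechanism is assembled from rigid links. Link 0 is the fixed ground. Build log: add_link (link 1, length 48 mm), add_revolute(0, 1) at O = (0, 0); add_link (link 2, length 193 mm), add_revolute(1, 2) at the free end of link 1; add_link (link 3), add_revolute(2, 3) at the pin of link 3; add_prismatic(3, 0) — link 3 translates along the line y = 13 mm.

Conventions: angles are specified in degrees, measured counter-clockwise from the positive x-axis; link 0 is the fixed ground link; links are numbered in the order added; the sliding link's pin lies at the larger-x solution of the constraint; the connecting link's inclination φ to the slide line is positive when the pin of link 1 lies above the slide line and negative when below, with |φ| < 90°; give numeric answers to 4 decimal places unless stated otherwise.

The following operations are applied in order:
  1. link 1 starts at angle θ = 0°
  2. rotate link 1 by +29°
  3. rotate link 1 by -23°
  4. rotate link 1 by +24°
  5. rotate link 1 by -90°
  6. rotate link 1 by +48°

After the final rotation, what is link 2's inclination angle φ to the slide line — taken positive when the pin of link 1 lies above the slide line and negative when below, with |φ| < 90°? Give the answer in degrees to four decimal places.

geometry: r = 48 mm, L = 193 mm, e = 13 mm; θ starts at 0°
rotate link 1 by +29°: θ ← 0° +29° = 29°
rotate link 1 by -23°: θ ← 29° -23° = 6°
rotate link 1 by +24°: θ ← 6° +24° = 30°
rotate link 1 by -90°: θ ← 30° -90° = -60°
rotate link 1 by +48°: θ ← -60° +48° = -12°
h = r sin θ − e = -9.979761 − 13 = -22.979761
sin φ = h / L = -22.979761 / 193 = -0.11906612
φ = arcsin(-0.11906612) = -6.838209°

-6.8382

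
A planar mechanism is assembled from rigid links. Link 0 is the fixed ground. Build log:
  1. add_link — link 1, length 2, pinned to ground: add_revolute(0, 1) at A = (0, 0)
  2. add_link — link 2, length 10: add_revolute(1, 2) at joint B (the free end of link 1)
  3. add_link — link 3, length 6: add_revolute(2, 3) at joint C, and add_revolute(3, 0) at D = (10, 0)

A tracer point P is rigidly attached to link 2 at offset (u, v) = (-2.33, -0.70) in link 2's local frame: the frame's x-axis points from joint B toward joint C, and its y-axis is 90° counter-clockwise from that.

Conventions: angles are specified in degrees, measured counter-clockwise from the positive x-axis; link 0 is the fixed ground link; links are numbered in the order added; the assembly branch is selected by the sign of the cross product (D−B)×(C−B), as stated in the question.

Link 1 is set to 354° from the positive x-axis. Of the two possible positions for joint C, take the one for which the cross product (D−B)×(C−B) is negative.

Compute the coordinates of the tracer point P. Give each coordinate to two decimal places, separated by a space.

A=(0,0), D=(10.00,0)
B = A + 2.00·(cos354°, sin354°) = (1.9890, -0.2091)
|BD| = 8.0137
circle(B,10.00) ∩ circle(D,6.00): a=8.0000, h=6.0000
  candidates: C₊=(9.8298,5.9976) cross=48.082; C₋=(10.1429,-5.9983) cross=-48.082
  branch - wants cross < 0 → take C=(10.1429,-5.9983) (cross=-48.082)
ex = (C−B)/|BC| = (0.8154,-0.5789); ey = (0.5789,0.8154)
P = B + -2.33·ex + -0.70·ey = (-0.3160,0.5691)

-0.32 0.57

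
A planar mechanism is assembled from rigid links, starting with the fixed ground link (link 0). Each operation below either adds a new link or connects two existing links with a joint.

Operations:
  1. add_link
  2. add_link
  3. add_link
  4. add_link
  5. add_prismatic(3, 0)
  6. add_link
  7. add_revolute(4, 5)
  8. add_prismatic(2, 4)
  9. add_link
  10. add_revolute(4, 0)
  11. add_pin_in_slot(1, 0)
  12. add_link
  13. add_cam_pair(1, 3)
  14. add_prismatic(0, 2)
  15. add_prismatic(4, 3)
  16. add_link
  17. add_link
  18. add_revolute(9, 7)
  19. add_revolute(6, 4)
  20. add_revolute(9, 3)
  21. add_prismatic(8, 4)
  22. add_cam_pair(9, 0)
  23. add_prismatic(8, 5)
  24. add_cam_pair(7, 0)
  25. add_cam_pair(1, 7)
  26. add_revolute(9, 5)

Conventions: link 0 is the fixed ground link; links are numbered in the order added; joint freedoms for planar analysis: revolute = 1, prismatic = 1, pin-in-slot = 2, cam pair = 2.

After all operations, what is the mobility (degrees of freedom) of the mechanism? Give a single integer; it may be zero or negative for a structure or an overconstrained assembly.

L=1 J1=0 J2=0
add link → L=2 J1=0 J2=0
add link → L=3 J1=0 J2=0
add link → L=4 J1=0 J2=0
add link → L=5 J1=0 J2=0
P@3,0 dof=1 J1 → L=5 J1=1 J2=0
add link → L=6 J1=1 J2=0
R@4,5 dof=1 J1 → L=6 J1=2 J2=0
P@2,4 dof=1 J1 → L=6 J1=3 J2=0
add link → L=7 J1=3 J2=0
R@4,0 dof=1 J1 → L=7 J1=4 J2=0
PS@1,0 dof=2 J2 → L=7 J1=4 J2=1
add link → L=8 J1=4 J2=1
C@1,3 dof=2 J2 → L=8 J1=4 J2=2
P@0,2 dof=1 J1 → L=8 J1=5 J2=2
P@4,3 dof=1 J1 → L=8 J1=6 J2=2
add link → L=9 J1=6 J2=2
add link → L=10 J1=6 J2=2
R@9,7 dof=1 J1 → L=10 J1=7 J2=2
R@6,4 dof=1 J1 → L=10 J1=8 J2=2
R@9,3 dof=1 J1 → L=10 J1=9 J2=2
P@8,4 dof=1 J1 → L=10 J1=10 J2=2
C@9,0 dof=2 J2 → L=10 J1=10 J2=3
P@8,5 dof=1 J1 → L=10 J1=11 J2=3
C@7,0 dof=2 J2 → L=10 J1=11 J2=4
C@1,7 dof=2 J2 → L=10 J1=11 J2=5
R@9,5 dof=1 J1 → L=10 J1=12 J2=5
M=3(L−1)−2J1−J2=3·9−2·12−5=-2

M = -2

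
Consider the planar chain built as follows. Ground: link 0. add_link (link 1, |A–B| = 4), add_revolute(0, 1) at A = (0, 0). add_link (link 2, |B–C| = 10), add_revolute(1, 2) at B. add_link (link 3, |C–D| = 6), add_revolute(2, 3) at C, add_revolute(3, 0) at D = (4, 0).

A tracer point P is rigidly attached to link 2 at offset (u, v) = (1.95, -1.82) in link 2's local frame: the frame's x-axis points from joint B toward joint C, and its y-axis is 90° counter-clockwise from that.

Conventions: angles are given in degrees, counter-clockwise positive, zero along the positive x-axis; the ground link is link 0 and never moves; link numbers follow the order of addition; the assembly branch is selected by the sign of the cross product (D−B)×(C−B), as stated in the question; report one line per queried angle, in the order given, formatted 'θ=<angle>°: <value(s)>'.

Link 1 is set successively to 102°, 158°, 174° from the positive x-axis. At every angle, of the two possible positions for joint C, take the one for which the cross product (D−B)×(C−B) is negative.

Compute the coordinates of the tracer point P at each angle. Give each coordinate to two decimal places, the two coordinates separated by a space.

A=(0,0), D=(4.00,0)
θ=102°: B = A + 4.00·(cos102°, sin102°) = (-0.8316, 3.9126)
θ=102°: |BD| = 6.2172
θ=102°: circle(B,10.00) ∩ circle(D,6.00): a=8.2556, h=5.6431
θ=102°:   candidates: C₊=(9.1355,3.1027) cross=35.084; C₋=(2.0329,-5.6684) cross=-35.084
θ=102°:   branch - wants cross < 0 → take C=(2.0329,-5.6684) (cross=-35.084)
θ=102°: ex = (C−B)/|BC| = (0.2864,-0.9581); ey = (0.9581,0.2864)
θ=102°: P = B + 1.95·ex + -1.82·ey = (-2.0168,1.5230)
θ=158°: B = A + 4.00·(cos158°, sin158°) = (-3.7087, 1.4984)
θ=158°: |BD| = 7.8530
θ=158°: circle(B,10.00) ∩ circle(D,6.00): a=8.0014, h=5.9982
θ=158°:   candidates: C₊=(5.2901,5.8597) cross=47.104; C₋=(3.0011,-5.9163) cross=-47.104
θ=158°:   branch - wants cross < 0 → take C=(3.0011,-5.9163) (cross=-47.104)
θ=158°: ex = (C−B)/|BC| = (0.6710,-0.7415); ey = (0.7415,0.6710)
θ=158°: P = B + 1.95·ex + -1.82·ey = (-3.7498,-1.1686)
θ=174°: B = A + 4.00·(cos174°, sin174°) = (-3.9781, 0.4181)
θ=174°: |BD| = 7.9890
θ=174°: circle(B,10.00) ∩ circle(D,6.00): a=8.0000, h=6.0000
θ=174°:   candidates: C₊=(4.3250,5.9912) cross=47.934; C₋=(3.6969,-5.9923) cross=-47.934
θ=174°:   branch - wants cross < 0 → take C=(3.6969,-5.9923) (cross=-47.934)
θ=174°: ex = (C−B)/|BC| = (0.7675,-0.6410); ey = (0.6410,0.7675)
θ=174°: P = B + 1.95·ex + -1.82·ey = (-3.6482,-2.2288)

θ=102°: -2.02 1.52
θ=158°: -3.75 -1.17
θ=174°: -3.65 -2.23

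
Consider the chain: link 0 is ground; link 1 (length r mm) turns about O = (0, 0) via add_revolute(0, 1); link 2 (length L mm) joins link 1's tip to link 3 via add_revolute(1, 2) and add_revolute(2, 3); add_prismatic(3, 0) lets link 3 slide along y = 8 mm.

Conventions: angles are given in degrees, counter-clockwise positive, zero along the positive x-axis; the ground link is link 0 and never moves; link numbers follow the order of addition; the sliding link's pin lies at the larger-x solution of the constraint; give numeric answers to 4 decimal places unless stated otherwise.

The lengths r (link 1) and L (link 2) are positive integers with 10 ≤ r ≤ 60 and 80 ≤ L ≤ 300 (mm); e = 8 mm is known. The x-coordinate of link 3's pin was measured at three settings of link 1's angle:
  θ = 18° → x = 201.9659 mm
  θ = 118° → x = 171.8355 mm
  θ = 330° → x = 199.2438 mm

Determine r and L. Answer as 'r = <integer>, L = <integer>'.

constraint per measurement: (x − r cos θ)² + (r sin θ − e)² = L²
subtracting the θ₁ and θ₂ equations cancels the r² and L² terms:
r = (x₁² − x₂²) / (2[(x₁cos θ₁ + e sin θ₁) − (x₂cos θ₂ + e sin θ₂)]) = 21.0000 → r = 21
L² = (x₁ − r cos θ₁)² + (r sin θ₁ − e)² = 33123.9937 → L = 182.0000 → L = 182
check at θ₃=330°: x = 199.2438 (printed 199.2438) ✓

r = 21, L = 182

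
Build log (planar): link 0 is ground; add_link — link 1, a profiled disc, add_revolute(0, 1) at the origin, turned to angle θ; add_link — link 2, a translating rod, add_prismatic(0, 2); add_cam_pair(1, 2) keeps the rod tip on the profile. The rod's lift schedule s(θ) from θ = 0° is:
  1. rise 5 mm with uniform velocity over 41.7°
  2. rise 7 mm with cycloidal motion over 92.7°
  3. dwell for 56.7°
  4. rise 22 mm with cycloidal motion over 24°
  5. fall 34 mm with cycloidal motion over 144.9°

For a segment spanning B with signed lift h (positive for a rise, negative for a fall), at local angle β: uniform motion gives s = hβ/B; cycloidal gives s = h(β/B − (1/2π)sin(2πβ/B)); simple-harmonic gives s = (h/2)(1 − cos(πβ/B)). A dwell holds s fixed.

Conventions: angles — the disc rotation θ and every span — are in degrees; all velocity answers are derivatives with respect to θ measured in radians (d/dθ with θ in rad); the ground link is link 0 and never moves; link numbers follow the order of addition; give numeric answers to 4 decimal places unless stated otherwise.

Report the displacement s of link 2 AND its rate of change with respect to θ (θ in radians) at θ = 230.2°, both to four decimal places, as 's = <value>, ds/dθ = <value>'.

seg 1 [0°–41.7°] uniform, h=5: full span → s += 5 → s = 5.0000
seg 2 [41.7°–134.4°] cycloidal, h=7: full span → s += 7 → s = 12.0000
seg 3 [134.4°–191.1°] dwell: s stays 12.0000
seg 4 [191.1°–215.1°] cycloidal, h=22: full span → s += 22 → s = 34.0000
seg 5 [215.1°–360°] cycloidal, h=-34: θ=230.2° here. β=15.1, B=144.9. -34·(0.1042 − sin(2π·0.1042)/(2π)) = -0.2478 → s = 33.7522
velocity in seg [215.1°–360°] (cycloidal), θ in radians: β = 15.1° = 0.2635 rad, B = 144.9° = 2.5290 rad; ds/dθ = (h/B)(1 − cos(2πβ/B)) = ((-34)/2.5290)(1 − cos(2π·0.1042)) = -2.780406 mm/rad

s = 33.7522, ds/dθ = -2.7804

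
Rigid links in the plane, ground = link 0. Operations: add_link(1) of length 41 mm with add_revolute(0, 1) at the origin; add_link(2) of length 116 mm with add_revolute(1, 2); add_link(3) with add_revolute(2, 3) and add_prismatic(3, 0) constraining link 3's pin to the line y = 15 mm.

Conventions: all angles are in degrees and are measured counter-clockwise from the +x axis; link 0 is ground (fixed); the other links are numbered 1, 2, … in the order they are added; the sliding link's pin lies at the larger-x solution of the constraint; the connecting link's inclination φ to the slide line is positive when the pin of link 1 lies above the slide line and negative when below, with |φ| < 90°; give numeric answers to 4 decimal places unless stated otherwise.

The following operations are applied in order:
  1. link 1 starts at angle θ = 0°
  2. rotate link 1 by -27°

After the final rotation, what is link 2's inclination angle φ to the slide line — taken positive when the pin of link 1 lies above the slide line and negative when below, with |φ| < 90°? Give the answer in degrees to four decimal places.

geometry: r = 41 mm, L = 116 mm, e = 15 mm; θ starts at 0°
rotate link 1 by -27°: θ ← 0° -27° = -27°
h = r sin θ − e = -18.613610 − 15 = -33.613610
sin φ = h / L = -33.613610 / 116 = -0.28977250
φ = arcsin(-0.28977250) = -16.844337°

-16.8443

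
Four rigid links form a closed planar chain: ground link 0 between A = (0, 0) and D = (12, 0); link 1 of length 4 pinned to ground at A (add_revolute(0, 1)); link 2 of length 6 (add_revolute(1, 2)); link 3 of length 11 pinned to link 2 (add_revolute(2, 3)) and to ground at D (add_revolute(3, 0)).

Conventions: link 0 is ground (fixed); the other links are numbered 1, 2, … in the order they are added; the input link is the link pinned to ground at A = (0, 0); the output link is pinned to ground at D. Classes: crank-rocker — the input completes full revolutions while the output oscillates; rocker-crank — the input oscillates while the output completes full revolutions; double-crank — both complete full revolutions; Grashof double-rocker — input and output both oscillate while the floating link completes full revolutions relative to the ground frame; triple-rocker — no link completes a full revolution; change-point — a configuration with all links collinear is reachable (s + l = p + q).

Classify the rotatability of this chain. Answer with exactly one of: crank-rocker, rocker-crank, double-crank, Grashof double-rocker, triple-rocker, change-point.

lengths: ground=12, input=4, coupler=6, output=11
sorted: s=4 (shortest), l=12 (longest), p+q=17
s + l = 16 vs p + q = 17
s + l < p + q (Grashof) with shortest = input link → crank-rocker

crank-rocker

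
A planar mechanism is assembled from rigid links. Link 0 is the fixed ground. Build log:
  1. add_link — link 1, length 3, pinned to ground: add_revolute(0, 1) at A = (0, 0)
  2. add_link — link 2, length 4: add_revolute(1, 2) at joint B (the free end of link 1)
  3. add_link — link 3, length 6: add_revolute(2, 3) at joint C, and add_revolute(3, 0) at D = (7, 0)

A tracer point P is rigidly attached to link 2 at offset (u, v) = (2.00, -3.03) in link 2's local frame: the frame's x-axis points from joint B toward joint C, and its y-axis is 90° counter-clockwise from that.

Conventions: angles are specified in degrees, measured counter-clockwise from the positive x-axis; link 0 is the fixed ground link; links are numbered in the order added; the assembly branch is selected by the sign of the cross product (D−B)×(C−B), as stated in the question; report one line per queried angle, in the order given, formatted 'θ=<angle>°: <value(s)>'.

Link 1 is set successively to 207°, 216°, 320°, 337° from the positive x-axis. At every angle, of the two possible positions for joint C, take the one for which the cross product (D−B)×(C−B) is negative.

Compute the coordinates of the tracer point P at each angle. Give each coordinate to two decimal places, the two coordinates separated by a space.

A=(0,0), D=(7.00,0)
θ=207°: B = A + 3.00·(cos207°, sin207°) = (-2.6730, -1.3620)
θ=207°: |BD| = 9.7684
θ=207°: circle(B,4.00) ∩ circle(D,6.00): a=3.8605, h=1.0471
θ=207°:   candidates: C₊=(1.0038,0.2132) cross=10.229; C₋=(1.2958,-1.8606) cross=-10.229
θ=207°:   branch - wants cross < 0 → take C=(1.2958,-1.8606) (cross=-10.229)
θ=207°: ex = (C−B)/|BC| = (0.9922,-0.1247); ey = (0.1247,0.9922)
θ=207°: P = B + 2.00·ex + -3.03·ey = (-1.0663,-4.6177)
θ=216°: B = A + 3.00·(cos216°, sin216°) = (-2.4271, -1.7634)
θ=216°: |BD| = 9.5906
θ=216°: circle(B,4.00) ∩ circle(D,6.00): a=3.7526, h=1.3850
θ=216°:   candidates: C₊=(1.0069,0.2880) cross=13.283; C₋=(1.5162,-2.4347) cross=-13.283
θ=216°:   branch - wants cross < 0 → take C=(1.5162,-2.4347) (cross=-13.283)
θ=216°: ex = (C−B)/|BC| = (0.9858,-0.1678); ey = (0.1678,0.9858)
θ=216°: P = B + 2.00·ex + -3.03·ey = (-0.9640,-5.0861)
θ=320°: B = A + 3.00·(cos320°, sin320°) = (2.2981, -1.9284)
θ=320°: |BD| = 5.0819
θ=320°: circle(B,4.00) ∩ circle(D,6.00): a=0.5732, h=3.9587
θ=320°:   candidates: C₊=(1.3263,1.9518) cross=20.118; C₋=(4.3306,-5.3735) cross=-20.118
θ=320°:   branch - wants cross < 0 → take C=(4.3306,-5.3735) (cross=-20.118)
θ=320°: ex = (C−B)/|BC| = (0.5081,-0.8613); ey = (0.8613,0.5081)
θ=320°: P = B + 2.00·ex + -3.03·ey = (0.7047,-5.1905)
θ=337°: B = A + 3.00·(cos337°, sin337°) = (2.7615, -1.1722)
θ=337°: |BD| = 4.3976
θ=337°: circle(B,4.00) ∩ circle(D,6.00): a=-0.0752, h=3.9993
θ=337°:   candidates: C₊=(1.6230,2.6624) cross=17.587; C₋=(3.7551,-5.0468) cross=-17.587
θ=337°:   branch - wants cross < 0 → take C=(3.7551,-5.0468) (cross=-17.587)
θ=337°: ex = (C−B)/|BC| = (0.2484,-0.9687); ey = (0.9687,0.2484)
θ=337°: P = B + 2.00·ex + -3.03·ey = (0.3233,-3.8621)

θ=207°: -1.07 -4.62
θ=216°: -0.96 -5.09
θ=320°: 0.70 -5.19
θ=337°: 0.32 -3.86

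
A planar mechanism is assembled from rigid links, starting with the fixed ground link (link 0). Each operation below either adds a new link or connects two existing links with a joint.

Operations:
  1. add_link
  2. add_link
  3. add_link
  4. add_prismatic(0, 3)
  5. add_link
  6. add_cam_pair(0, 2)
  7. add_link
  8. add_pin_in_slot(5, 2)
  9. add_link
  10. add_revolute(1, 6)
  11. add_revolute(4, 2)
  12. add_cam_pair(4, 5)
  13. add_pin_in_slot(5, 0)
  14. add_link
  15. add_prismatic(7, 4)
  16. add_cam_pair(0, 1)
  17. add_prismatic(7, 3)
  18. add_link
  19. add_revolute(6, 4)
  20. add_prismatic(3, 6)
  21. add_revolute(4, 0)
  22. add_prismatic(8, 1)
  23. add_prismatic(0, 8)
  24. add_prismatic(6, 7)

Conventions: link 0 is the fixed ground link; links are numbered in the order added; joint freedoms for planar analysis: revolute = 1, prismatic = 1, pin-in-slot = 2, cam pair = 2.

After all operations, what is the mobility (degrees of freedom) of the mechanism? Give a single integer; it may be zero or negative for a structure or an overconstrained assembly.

link 0 = ground. State L|J1|J2 = 1|0|0
+link1  2|0|0
+link2  3|0|0
+link3  4|0|0
P(0,3) f=1→J1  4|1|0
+link4  5|1|0
C(0,2) f=2→J2  5|1|1
+link5  6|1|1
PS(5,2) f=2→J2  6|1|2
+link6  7|1|2
R(1,6) f=1→J1  7|2|2
R(4,2) f=1→J1  7|3|2
C(4,5) f=2→J2  7|3|3
PS(5,0) f=2→J2  7|3|4
+link7  8|3|4
P(7,4) f=1→J1  8|4|4
C(0,1) f=2→J2  8|4|5
P(7,3) f=1→J1  8|5|5
+link8  9|5|5
R(6,4) f=1→J1  9|6|5
P(3,6) f=1→J1  9|7|5
R(4,0) f=1→J1  9|8|5
P(8,1) f=1→J1  9|9|5
P(0,8) f=1→J1  9|10|5
P(6,7) f=1→J1  9|11|5
M = 3(9−1)−2·11−5 = 24−22−5 = -3

M = -3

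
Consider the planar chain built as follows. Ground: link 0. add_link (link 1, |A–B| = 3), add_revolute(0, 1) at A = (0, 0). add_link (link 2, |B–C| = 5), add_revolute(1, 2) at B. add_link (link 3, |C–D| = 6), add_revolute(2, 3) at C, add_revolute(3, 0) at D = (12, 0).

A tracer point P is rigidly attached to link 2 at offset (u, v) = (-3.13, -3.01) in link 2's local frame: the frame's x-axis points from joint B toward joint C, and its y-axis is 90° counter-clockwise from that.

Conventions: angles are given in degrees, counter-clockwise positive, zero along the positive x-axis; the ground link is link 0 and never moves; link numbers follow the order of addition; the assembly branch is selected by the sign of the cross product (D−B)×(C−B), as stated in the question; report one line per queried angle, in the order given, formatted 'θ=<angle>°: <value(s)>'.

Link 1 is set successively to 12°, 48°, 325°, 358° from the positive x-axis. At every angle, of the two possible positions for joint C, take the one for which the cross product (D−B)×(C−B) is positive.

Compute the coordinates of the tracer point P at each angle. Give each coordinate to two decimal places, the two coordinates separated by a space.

A=(0,0), D=(12.00,0)
θ=12°: B = A + 3.00·(cos12°, sin12°) = (2.9344, 0.6237)
θ=12°: |BD| = 9.0870
θ=12°: circle(B,5.00) ∩ circle(D,6.00): a=3.9382, h=3.0806
θ=12°:   candidates: C₊=(7.0748,3.4268) cross=27.994; C₋=(6.6519,-2.7200) cross=-27.994
θ=12°:   branch + wants cross > 0 → take C=(7.0748,3.4268) (cross=27.994)
θ=12°: ex = (C−B)/|BC| = (0.8281,0.5606); ey = (-0.5606,0.8281)
θ=12°: P = B + -3.13·ex + -3.01·ey = (2.0300,-3.6235)
θ=48°: B = A + 3.00·(cos48°, sin48°) = (2.0074, 2.2294)
θ=48°: |BD| = 10.2383
θ=48°: circle(B,5.00) ∩ circle(D,6.00): a=4.5819, h=2.0014
θ=48°:   candidates: C₊=(6.9152,3.1851) cross=20.491; C₋=(6.0436,-0.7217) cross=-20.491
θ=48°:   branch + wants cross > 0 → take C=(6.9152,3.1851) (cross=20.491)
θ=48°: ex = (C−B)/|BC| = (0.9816,0.1911); ey = (-0.1911,0.9816)
θ=48°: P = B + -3.13·ex + -3.01·ey = (-0.4896,-1.3233)
θ=325°: B = A + 3.00·(cos325°, sin325°) = (2.4575, -1.7207)
θ=325°: |BD| = 9.6964
θ=325°: circle(B,5.00) ∩ circle(D,6.00): a=4.2810, h=2.5832
θ=325°:   candidates: C₊=(6.2121,1.5812) cross=25.048; C₋=(7.1289,-3.5032) cross=-25.048
θ=325°:   branch + wants cross > 0 → take C=(6.2121,1.5812) (cross=25.048)
θ=325°: ex = (C−B)/|BC| = (0.7509,0.6604); ey = (-0.6604,0.7509)
θ=325°: P = B + -3.13·ex + -3.01·ey = (2.0948,-6.0480)
θ=358°: B = A + 3.00·(cos358°, sin358°) = (2.9982, -0.1047)
θ=358°: |BD| = 9.0024
θ=358°: circle(B,5.00) ∩ circle(D,6.00): a=3.8903, h=3.1410
θ=358°:   candidates: C₊=(6.8517,3.0813) cross=28.277; C₋=(6.9247,-3.2002) cross=-28.277
θ=358°:   branch + wants cross > 0 → take C=(6.8517,3.0813) (cross=28.277)
θ=358°: ex = (C−B)/|BC| = (0.7707,0.6372); ey = (-0.6372,0.7707)
θ=358°: P = B + -3.13·ex + -3.01·ey = (2.5039,-4.4189)

θ=12°: 2.03 -3.62
θ=48°: -0.49 -1.32
θ=325°: 2.09 -6.05
θ=358°: 2.50 -4.42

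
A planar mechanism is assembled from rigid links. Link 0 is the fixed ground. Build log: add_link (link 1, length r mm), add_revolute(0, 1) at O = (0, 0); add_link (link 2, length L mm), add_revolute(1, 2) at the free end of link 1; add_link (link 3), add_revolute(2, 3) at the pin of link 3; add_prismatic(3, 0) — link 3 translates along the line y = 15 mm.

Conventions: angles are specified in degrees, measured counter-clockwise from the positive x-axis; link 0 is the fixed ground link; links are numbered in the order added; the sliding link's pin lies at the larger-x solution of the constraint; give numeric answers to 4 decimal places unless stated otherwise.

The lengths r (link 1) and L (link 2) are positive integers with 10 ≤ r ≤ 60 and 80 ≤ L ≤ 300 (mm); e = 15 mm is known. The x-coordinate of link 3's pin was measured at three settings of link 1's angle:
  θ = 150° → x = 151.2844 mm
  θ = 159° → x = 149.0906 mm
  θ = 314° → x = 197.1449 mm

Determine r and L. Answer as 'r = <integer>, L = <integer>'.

constraint per measurement: (x − r cos θ)² + (r sin θ − e)² = L²
subtracting the θ₁ and θ₂ equations cancels the r² and L² terms:
r = (x₁² − x₂²) / (2[(x₁cos θ₁ + e sin θ₁) − (x₂cos θ₂ + e sin θ₂)]) = 31.9996 → r = 32
L² = (x₁ − r cos θ₁)² + (r sin θ₁ − e)² = 32041.0022 → L = 179.0000 → L = 179
check at θ₃=314°: x = 197.1449 (printed 197.1449) ✓

r = 32, L = 179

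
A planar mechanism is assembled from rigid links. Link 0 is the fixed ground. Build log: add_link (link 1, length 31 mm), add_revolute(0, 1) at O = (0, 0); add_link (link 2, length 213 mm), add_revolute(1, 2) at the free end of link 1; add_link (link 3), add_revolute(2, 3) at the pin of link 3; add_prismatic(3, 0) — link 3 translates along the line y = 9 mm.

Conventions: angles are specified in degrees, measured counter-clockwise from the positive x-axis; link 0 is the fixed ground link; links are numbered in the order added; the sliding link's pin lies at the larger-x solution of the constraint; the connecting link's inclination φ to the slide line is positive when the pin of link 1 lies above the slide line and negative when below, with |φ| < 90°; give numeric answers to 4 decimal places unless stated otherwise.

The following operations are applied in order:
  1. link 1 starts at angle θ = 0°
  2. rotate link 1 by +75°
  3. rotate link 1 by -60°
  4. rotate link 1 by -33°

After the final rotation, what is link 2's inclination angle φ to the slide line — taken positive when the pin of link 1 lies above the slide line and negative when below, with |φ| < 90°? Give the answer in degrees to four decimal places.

geometry: r = 31 mm, L = 213 mm, e = 9 mm; θ starts at 0°
rotate link 1 by +75°: θ ← 0° +75° = 75°
rotate link 1 by -60°: θ ← 75° -60° = 15°
rotate link 1 by -33°: θ ← 15° -33° = -18°
h = r sin θ − e = -9.579527 − 9 = -18.579527
sin φ = h / L = -18.579527 / 213 = -0.08722783
φ = arcsin(-0.08722783) = -5.004146°

-5.0041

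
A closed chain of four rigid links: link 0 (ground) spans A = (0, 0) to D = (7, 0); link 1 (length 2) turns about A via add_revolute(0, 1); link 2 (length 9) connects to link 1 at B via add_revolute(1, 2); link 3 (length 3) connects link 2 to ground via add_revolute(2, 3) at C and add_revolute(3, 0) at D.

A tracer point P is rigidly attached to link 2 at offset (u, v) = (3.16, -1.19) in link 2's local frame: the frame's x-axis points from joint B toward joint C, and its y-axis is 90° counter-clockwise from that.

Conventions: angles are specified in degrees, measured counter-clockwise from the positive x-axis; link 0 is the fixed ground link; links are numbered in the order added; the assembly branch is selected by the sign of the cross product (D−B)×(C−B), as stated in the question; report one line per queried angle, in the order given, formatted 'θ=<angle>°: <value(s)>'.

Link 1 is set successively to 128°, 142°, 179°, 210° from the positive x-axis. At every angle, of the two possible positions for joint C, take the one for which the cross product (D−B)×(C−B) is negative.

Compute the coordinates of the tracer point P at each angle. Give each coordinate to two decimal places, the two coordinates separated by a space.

A=(0,0), D=(7.00,0)
θ=128°: B = A + 2.00·(cos128°, sin128°) = (-1.2313, 1.5760)
θ=128°: |BD| = 8.3808
θ=128°: circle(B,9.00) ∩ circle(D,3.00): a=8.4859, h=2.9982
θ=128°:   candidates: C₊=(7.6670,2.9249) cross=25.127; C₋=(6.5394,-2.9644) cross=-25.127
θ=128°:   branch - wants cross < 0 → take C=(6.5394,-2.9644) (cross=-25.127)
θ=128°: ex = (C−B)/|BC| = (0.8634,-0.5045); ey = (0.5045,0.8634)
θ=128°: P = B + 3.16·ex + -1.19·ey = (0.8967,-1.0456)
θ=142°: B = A + 2.00·(cos142°, sin142°) = (-1.5760, 1.2313)
θ=142°: |BD| = 8.6640
θ=142°: circle(B,9.00) ∩ circle(D,3.00): a=8.4871, h=2.9948
θ=142°:   candidates: C₊=(7.2506,2.9895) cross=25.947; C₋=(6.3993,-2.9393) cross=-25.947
θ=142°:   branch - wants cross < 0 → take C=(6.3993,-2.9393) (cross=-25.947)
θ=142°: ex = (C−B)/|BC| = (0.8862,-0.4634); ey = (0.4634,0.8862)
θ=142°: P = B + 3.16·ex + -1.19·ey = (0.6728,-1.2875)
θ=179°: B = A + 2.00·(cos179°, sin179°) = (-1.9997, 0.0349)
θ=179°: |BD| = 8.9998
θ=179°: circle(B,9.00) ∩ circle(D,3.00): a=8.5000, h=2.9581
θ=179°:   candidates: C₊=(6.5117,2.9600) cross=26.622; C₋=(6.4888,-2.9561) cross=-26.622
θ=179°:   branch - wants cross < 0 → take C=(6.4888,-2.9561) (cross=-26.622)
θ=179°: ex = (C−B)/|BC| = (0.9432,-0.3323); ey = (0.3323,0.9432)
θ=179°: P = B + 3.16·ex + -1.19·ey = (0.5852,-2.1376)
θ=210°: B = A + 2.00·(cos210°, sin210°) = (-1.7321, -1.0000)
θ=210°: |BD| = 8.7891
θ=210°: circle(B,9.00) ∩ circle(D,3.00): a=8.4905, h=2.9851
θ=210°:   candidates: C₊=(6.3637,2.9317) cross=26.236; C₋=(7.0430,-2.9997) cross=-26.236
θ=210°:   branch - wants cross < 0 → take C=(7.0430,-2.9997) (cross=-26.236)
θ=210°: ex = (C−B)/|BC| = (0.9750,-0.2222); ey = (0.2222,0.9750)
θ=210°: P = B + 3.16·ex + -1.19·ey = (1.0846,-2.8624)

θ=128°: 0.90 -1.05
θ=142°: 0.67 -1.29
θ=179°: 0.59 -2.14
θ=210°: 1.08 -2.86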